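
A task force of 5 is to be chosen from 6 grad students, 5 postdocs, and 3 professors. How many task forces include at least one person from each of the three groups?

1365

Unrestricted: C(14,5) = 2002 ways to pick any 5 of the 14.
Subtract selections that omit an entire group: no grad students → C(8,5) = 56; no postdocs → C(9,5) = 126; no professors → C(11,5) = 462.
Add back selections omitting two groups (i.e. drawn from a single group): C(6,5) + C(5,5) + C(3,5) = 7.
By inclusion–exclusion: 2002 − 644 + 7 = 1365.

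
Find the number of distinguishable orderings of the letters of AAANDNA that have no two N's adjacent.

There are 7!/(4!·2!) = 105 arrangements of AAANDNA in total.
If the two N's are adjacent, glue them into one block, leaving 6 items to arrange: (6)!/(4!) = 30 ways.
Hence 105 − 30 = 75.

75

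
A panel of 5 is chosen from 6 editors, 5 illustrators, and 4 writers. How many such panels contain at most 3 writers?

Split by how many writers are chosen (0 through 3).
Sum: C(4,0)·C(11,5) + C(4,1)·C(11,4) + C(4,2)·C(11,3) + C(4,3)·C(11,2) = 462 + 1320 + 990 + 220 = 2992.

2992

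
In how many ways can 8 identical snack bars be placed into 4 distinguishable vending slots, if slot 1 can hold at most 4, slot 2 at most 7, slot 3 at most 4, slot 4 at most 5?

Without the upper bounds there are C(11,3) = 165 ways to split 8 among 4 vending slots.
Subtract solutions that violate a single cap (substitute x_i' = x_i − (cap_i+1)): x_1 ≥ 5 gives C(6,3) = 20; x_2 ≥ 8 gives C(3,3) = 1; x_3 ≥ 5 gives C(6,3) = 20; x_4 ≥ 6 gives C(5,3) = 10. Together 51.
No two caps can be exceeded simultaneously, so the pair terms are all 0.
By inclusion–exclusion the count is 165 − 51 + 0 = 114.

114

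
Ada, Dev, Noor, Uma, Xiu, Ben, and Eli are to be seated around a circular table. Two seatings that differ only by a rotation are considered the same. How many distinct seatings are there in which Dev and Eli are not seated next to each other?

480

Without the restriction there are (6)! = 720 seatings.
Seatings with Dev beside Eli: treat them as a block with 2 internal orders, giving 2 × (5)! = 240.
Subtracting, 720 − 240 = 480.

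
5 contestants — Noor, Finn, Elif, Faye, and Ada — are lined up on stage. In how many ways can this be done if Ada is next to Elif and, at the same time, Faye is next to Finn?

Treat {Ada,Elif} as one block (2 orders) and {Faye,Finn} as another (2 orders).
That leaves 3 units to arrange: 2 × 2 × 3! = 4 × 6 = 24.

24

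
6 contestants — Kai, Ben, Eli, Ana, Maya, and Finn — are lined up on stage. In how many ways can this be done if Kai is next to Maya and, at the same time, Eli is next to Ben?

Treat {Kai,Maya} as one block (2 orders) and {Eli,Ben} as another (2 orders).
That leaves 4 units to arrange: 2 × 2 × 4! = 4 × 24 = 96.

96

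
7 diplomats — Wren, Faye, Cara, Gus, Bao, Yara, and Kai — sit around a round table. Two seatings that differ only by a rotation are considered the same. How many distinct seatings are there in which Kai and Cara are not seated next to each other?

480

All circular seatings of 7 people number (6)! = 720.
Seatings with Kai beside Cara: treat them as a block with 2 internal orders, giving 2 × (5)! = 240.
Subtracting, 720 − 240 = 480.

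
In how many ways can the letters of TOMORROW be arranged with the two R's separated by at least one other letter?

2520

Total arrangements of TOMORROW: 8!/(3!·2!) = 3360.
Arrangements with the R's together: treat RR as one letter, giving (7)!/(3!) = 840.
Subtracting, 3360 − 840 = 2520 arrangements keep the R's apart.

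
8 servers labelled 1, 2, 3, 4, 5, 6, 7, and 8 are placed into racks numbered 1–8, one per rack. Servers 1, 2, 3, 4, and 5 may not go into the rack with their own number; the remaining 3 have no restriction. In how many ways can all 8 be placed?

Let Aᵢ (for 1 ≤ i ≤ 5) be the placements that put server i in its forbidden rack. Any j of these fix j positions, leaving (8−j)! ways to fill the rest, and there are C(5,j) ways to pick which j.
By inclusion–exclusion, the number of valid placements is Σ_{j=0}^{5} (−1)^j C(5,j)·(8−j)!.
Computing: 40320 − 25200 + 7200 − 1200 + 120 − 6 = 21234.

21234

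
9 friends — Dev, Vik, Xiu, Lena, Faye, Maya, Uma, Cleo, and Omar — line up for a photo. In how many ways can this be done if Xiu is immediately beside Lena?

80640

Glue Xiu and Lena into one block (2 internal orders), leaving 8 units to arrange in a row.
So the count is 2·(8)! = 80640.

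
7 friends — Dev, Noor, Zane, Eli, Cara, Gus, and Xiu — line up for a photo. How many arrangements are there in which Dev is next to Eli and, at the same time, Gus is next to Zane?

Treat {Dev,Eli} as one block (2 orders) and {Gus,Zane} as another (2 orders).
That leaves 5 units to arrange: 2 × 2 × 5! = 4 × 120 = 480.

480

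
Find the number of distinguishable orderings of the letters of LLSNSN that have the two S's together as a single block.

Treat the 2 copies of S as a single block. The multiset to arrange is then {SS, L, L, N, N}, 5 items in all.
That gives (5)!/(2!·2!) = 30 arrangements.

30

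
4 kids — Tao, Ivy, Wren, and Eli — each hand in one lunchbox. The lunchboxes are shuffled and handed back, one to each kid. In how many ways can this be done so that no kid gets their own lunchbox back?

9

This is the derangement count D_4: permutations of 4 items with no fixed point.
By inclusion–exclusion this is Σ_{j=0}^{4} (−1)^j C(4,j)·(4−j)!.
Computing: 24 − 24 + 12 − 4 + 1 = 9.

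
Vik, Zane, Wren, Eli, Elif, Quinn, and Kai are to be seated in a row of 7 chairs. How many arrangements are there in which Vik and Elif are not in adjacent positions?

Of the 7! = 5040 arrangements, those with Vik and Elif adjacent number 2 × 6! = 1440 (treat the pair as a block with 2 internal orders).
So 5040 − 1440 = 3600 arrangements keep them apart.

3600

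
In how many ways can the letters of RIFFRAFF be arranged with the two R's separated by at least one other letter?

Total arrangements of RIFFRAFF: 8!/(4!·2!) = 840.
Arrangements with the R's together: treat RR as one letter, giving (7)!/(4!) = 210.
Hence 840 − 210 = 630.

630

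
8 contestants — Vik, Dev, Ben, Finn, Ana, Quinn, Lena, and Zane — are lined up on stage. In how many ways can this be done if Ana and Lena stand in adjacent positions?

Glue Ana and Lena into one block (2 internal orders), leaving 7 units to arrange in a row.
That gives 2 × 7! = 2 × 5040 = 10080.

10080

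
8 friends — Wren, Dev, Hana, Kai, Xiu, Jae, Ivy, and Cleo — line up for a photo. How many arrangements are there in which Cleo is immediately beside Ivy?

Glue Cleo and Ivy into one block (2 internal orders), leaving 7 units to arrange in a row.
That gives 2 × 7! = 2 × 5040 = 10080.

10080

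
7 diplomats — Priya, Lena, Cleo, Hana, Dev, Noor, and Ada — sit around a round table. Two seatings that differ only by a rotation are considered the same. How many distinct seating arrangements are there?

720

Around a circle, 7 distinct people have 7!/7 = (6)! = 720 rotationally distinct seatings.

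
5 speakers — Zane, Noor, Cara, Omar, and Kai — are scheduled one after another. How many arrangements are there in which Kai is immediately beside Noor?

Place the 3 others and the Kai-Noor pair as 4 objects in a line; the pair has 2 internal arrangements.
So the count is 2·(4)! = 48.

48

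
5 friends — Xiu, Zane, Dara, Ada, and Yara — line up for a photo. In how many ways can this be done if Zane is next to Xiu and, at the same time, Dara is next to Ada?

Treat {Zane,Xiu} as one block (2 orders) and {Dara,Ada} as another (2 orders).
That leaves 3 units to arrange: 2 × 2 × 3! = 4 × 6 = 24.

24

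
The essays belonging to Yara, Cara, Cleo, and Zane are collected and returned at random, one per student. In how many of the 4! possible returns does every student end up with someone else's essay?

9

This is the derangement count D_4: permutations of 4 items with no fixed point.
By inclusion–exclusion this is Σ_{j=0}^{4} (−1)^j C(4,j)·(4−j)!.
Computing: 24 − 24 + 12 − 4 + 1 = 9.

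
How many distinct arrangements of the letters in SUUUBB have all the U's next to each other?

12

Treat the 3 copies of U as a single block. The multiset to arrange is then {UUU, B, B, S}, 4 items in all.
That gives (4)!/(2!) = 12 arrangements.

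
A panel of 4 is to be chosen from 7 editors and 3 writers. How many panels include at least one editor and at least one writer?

175

With no constraint there are C(10,4) = 210 possible selections.
Subtract selections that omit an entire group: no editors → C(3,4) = 0; no writers → C(7,4) = 35.
Both groups omitted at once is impossible, so 210 − 35 = 175.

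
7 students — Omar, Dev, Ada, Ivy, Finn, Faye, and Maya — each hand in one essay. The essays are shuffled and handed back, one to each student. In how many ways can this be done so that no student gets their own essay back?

1854

Count assignments avoiding every fixed point. For any j of the 7 students fixed to their own essay, the other 7−j can be arranged in (7−j)! ways.
By inclusion–exclusion this is Σ_{j=0}^{7} (−1)^j C(7,j)·(7−j)!.
Computing: 5040 − 5040 + 2520 − 840 + 210 − 42 + 7 − 1 = 1854.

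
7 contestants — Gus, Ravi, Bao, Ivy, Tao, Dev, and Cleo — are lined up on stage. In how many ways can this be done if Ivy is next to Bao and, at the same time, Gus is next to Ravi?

Treat {Ivy,Bao} as one block (2 orders) and {Gus,Ravi} as another (2 orders).
That leaves 5 units to arrange: 2 × 2 × 5! = 4 × 120 = 480.

480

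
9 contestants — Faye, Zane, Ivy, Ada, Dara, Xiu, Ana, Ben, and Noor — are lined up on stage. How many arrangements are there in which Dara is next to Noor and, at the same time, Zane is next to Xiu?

Treat {Dara,Noor} as one block (2 orders) and {Zane,Xiu} as another (2 orders).
That leaves 7 units to arrange: 2 × 2 × 7! = 4 × 5040 = 20160.

20160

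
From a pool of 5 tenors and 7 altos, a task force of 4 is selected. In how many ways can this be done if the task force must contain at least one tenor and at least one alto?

Total 4-person selections from all 12: C(12,4) = 495.
Subtract selections that omit an entire group: no tenors → C(7,4) = 35; no altos → C(5,4) = 5.
Both groups omitted at once is impossible, so 495 − 40 = 455.

455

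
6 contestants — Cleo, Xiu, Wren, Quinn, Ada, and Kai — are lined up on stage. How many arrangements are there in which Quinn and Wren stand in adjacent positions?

240

Place the 4 others and the Quinn-Wren pair as 5 objects in a line; the pair has 2 internal arrangements.
That gives 2 × 5! = 2 × 120 = 240.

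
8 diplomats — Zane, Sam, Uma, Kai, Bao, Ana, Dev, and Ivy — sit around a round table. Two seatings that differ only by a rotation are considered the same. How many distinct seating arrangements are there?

Seat Zane anywhere (absorbing the rotational symmetry), then permute the other 7: (7)! = 5040.

5040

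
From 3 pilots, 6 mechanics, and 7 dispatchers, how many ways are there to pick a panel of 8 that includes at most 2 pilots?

11583

Split by how many pilots are chosen (0 through 2).
Sum: C(3,0)·C(13,8) + C(3,1)·C(13,7) + C(3,2)·C(13,6) = 1287 + 5148 + 5148 = 11583.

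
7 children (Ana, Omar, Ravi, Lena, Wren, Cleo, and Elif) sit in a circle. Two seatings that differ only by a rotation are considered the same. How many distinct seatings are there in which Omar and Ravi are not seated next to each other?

All circular seatings of 7 people number (6)! = 720.
Seatings with Omar beside Ravi: treat them as a block with 2 internal orders, giving 2 × (5)! = 240.
Subtracting, 720 − 240 = 480.

480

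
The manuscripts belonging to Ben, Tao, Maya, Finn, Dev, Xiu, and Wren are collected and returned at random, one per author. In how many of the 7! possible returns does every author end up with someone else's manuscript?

Let Aᵢ be the assignments in which author i gets their own manuscript. We want the size of the complement of A₁∪…∪A_7.
By inclusion–exclusion this is Σ_{j=0}^{7} (−1)^j C(7,j)·(7−j)!.
Computing: 5040 − 5040 + 2520 − 840 + 210 − 42 + 7 − 1 = 1854.

1854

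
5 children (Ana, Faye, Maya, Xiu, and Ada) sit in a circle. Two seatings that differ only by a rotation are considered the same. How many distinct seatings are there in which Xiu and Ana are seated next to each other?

12

Treat {Xiu, Ana} as one unit (2 internal orders) and seat the resulting 4 units around the table: (3)! circular arrangements.
So 2 × (3)! = 2 × 6 = 12.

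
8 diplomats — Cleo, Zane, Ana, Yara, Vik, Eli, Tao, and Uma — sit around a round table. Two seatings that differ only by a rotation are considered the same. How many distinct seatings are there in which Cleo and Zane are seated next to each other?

Glue Cleo and Zane into a block (2 internal orders). Seating 7 units around a circle gives (6)! arrangements.
So 2 × (6)! = 2 × 720 = 1440.

1440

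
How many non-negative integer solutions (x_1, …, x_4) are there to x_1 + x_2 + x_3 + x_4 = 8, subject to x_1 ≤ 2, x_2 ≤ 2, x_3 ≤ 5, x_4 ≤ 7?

By stars and bars, unrestricted non-negative solutions to x_1+…+x_4 = 8 number C(8+3,3) = 165.
Subtract solutions that violate a single cap (substitute x_i' = x_i − (cap_i+1)): x_1 ≥ 3 gives C(8,3) = 56; x_2 ≥ 3 gives C(8,3) = 56; x_3 ≥ 6 gives C(5,3) = 10; x_4 ≥ 8 gives C(3,3) = 1. Together 123.
Add back pairs where two caps are both exceeded: 10 + 0 + 0 + 0 + 0 + 0 = 10.
By inclusion–exclusion the count is 165 − 123 + 10 = 52.

52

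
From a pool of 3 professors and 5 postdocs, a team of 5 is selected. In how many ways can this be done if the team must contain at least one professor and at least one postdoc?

Total 5-person selections from all 8: C(8,5) = 56.
Selections missing a whole group: no professors → C(5,5) = 1; no postdocs → C(3,5) = 0.
Both groups omitted at once is impossible, so 56 − 1 = 55.

55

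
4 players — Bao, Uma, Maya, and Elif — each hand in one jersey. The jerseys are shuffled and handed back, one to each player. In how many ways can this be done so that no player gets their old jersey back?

9

Let Aᵢ be the assignments in which player i gets their old jersey. We want the size of the complement of A₁∪…∪A_4.
By inclusion–exclusion this is Σ_{j=0}^{4} (−1)^j C(4,j)·(4−j)!.
Computing: 24 − 24 + 12 − 4 + 1 = 9.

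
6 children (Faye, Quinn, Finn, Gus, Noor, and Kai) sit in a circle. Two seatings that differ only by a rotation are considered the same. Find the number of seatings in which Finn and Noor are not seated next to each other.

Without the restriction there are (5)! = 120 seatings.
Seatings with Finn beside Noor: treat them as a block with 2 internal orders, giving 2 × (4)! = 48.
Subtracting, 120 − 48 = 72.

72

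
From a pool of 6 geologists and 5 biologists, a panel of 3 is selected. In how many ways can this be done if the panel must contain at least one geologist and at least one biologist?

Unrestricted: C(11,3) = 165 ways to pick any 3 of the 11.
Subtract selections that omit an entire group: no geologists → C(5,3) = 10; no biologists → C(6,3) = 20.
Both groups omitted at once is impossible, so 165 − 30 = 135.

135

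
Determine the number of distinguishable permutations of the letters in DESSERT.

DESSERT has 7 letters with E appearing twice and S appearing twice.
Dividing 7! = 5040 by 2!·2! = 4 for the repeated letters gives 1260.

1260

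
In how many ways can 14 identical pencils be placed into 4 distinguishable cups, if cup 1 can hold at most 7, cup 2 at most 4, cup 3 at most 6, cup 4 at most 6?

161

By stars and bars, unrestricted non-negative solutions to x_1+…+x_4 = 14 number C(14+3,3) = 680.
Subtract solutions that violate a single cap (substitute x_i' = x_i − (cap_i+1)): x_1 ≥ 8 gives C(9,3) = 84; x_2 ≥ 5 gives C(12,3) = 220; x_3 ≥ 7 gives C(10,3) = 120; x_4 ≥ 7 gives C(10,3) = 120. Together 544.
Add back pairs where two caps are both exceeded: 4 + 0 + 0 + 10 + 10 + 1 = 25.
By inclusion–exclusion the count is 680 − 544 + 25 = 161.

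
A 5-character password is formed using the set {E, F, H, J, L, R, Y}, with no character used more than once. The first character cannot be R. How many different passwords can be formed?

The first character has 7−1 = 6 choices (anything except R).
The remaining 4 characters are filled from the other 6 symbols without repetition: 6 × 5 × 4 × 3 = 360.
Total: 6 × 360 = 2160.

2160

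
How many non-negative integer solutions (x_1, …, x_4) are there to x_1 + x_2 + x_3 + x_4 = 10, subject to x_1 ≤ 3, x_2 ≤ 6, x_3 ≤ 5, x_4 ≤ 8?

144

By stars and bars, unrestricted non-negative solutions to x_1+…+x_4 = 10 number C(10+3,3) = 286.
Subtract solutions that violate a single cap (substitute x_i' = x_i − (cap_i+1)): x_1 ≥ 4 gives C(9,3) = 84; x_2 ≥ 7 gives C(6,3) = 20; x_3 ≥ 6 gives C(7,3) = 35; x_4 ≥ 9 gives C(4,3) = 4. Together 143.
Add back pairs where two caps are both exceeded: 0 + 1 + 0 + 0 + 0 + 0 = 1.
By inclusion–exclusion the count is 286 − 143 + 1 = 144.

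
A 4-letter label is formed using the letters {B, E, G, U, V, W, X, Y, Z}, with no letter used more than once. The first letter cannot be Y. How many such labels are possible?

The first letter has 9−1 = 8 choices (anything except Y).
The remaining 3 letters are filled from the other 8 symbols without repetition: 8 × 7 × 6 = 336.
Total: 8 × 336 = 2688.

2688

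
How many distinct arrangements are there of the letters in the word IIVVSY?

180

IIVVSY has 6 letters with I appearing twice and V appearing twice.
The number of distinct arrangements is 6!/(2!·2!) = 720/4 = 180.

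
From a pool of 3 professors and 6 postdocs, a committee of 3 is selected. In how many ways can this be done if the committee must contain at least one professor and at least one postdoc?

63

With no constraint there are C(9,3) = 84 possible selections.
Subtract selections that omit an entire group: no professors → C(6,3) = 20; no postdocs → C(3,3) = 1.
Both groups omitted at once is impossible, so 84 − 21 = 63.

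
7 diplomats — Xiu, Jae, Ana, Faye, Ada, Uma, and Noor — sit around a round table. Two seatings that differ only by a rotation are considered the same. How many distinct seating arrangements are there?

720

Fix one person's seat to break rotational symmetry; the remaining 6 people can be arranged in (6)! = 720 ways.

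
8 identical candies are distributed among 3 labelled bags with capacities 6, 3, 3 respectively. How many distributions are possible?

By stars and bars, unrestricted non-negative solutions to x_1+…+x_3 = 8 number C(8+2,2) = 45.
Subtract solutions that violate a single cap (substitute x_i' = x_i − (cap_i+1)): x_1 ≥ 7 gives C(3,2) = 3; x_2 ≥ 4 gives C(6,2) = 15; x_3 ≥ 4 gives C(6,2) = 15. Together 33.
Add back pairs where two caps are both exceeded: 0 + 0 + 1 = 1.
By inclusion–exclusion the count is 45 − 33 + 1 = 13.

13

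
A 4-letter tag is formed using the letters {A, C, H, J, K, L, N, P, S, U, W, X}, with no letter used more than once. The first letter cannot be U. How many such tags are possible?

10890

The first letter has 12−1 = 11 choices (anything except U).
The remaining 3 letters are filled from the other 11 symbols without repetition: 11 × 10 × 9 = 990.
Total: 11 × 990 = 10890.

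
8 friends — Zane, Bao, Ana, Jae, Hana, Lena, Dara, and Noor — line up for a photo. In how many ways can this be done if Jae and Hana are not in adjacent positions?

There are 8! = 40320 arrangements in all. If Jae and Hana are adjacent, merging them into one block gives 2·(7)! = 10080 arrangements.
So 40320 − 10080 = 30240 arrangements keep them apart.

30240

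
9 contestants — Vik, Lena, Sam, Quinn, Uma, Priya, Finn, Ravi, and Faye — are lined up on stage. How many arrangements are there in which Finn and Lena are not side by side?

282240

There are 9! = 362880 arrangements in all. If Finn and Lena are adjacent, merging them into one block gives 2·(8)! = 80640 arrangements.
Complementary counting: 362880 − 80640 = 282240.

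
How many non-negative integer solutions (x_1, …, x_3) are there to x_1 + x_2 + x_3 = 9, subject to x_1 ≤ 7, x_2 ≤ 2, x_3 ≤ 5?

15

By stars and bars, unrestricted non-negative solutions to x_1+…+x_3 = 9 number C(9+2,2) = 55.
Subtract solutions that violate a single cap (substitute x_i' = x_i − (cap_i+1)): x_1 ≥ 8 gives C(3,2) = 3; x_2 ≥ 3 gives C(8,2) = 28; x_3 ≥ 6 gives C(5,2) = 10. Together 41.
Add back pairs where two caps are both exceeded: 0 + 0 + 1 = 1.
By inclusion–exclusion the count is 55 − 41 + 1 = 15.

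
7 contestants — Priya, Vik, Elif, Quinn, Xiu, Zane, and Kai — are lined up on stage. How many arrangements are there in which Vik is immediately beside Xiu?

Glue Vik and Xiu into one block (2 internal orders), leaving 6 units to arrange in a row.
That gives 2 × 6! = 2 × 720 = 1440.

1440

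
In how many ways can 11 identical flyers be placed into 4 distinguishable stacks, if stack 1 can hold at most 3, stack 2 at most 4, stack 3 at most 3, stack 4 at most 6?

Without the upper bounds there are C(14,3) = 364 ways to split 11 among 4 stacks.
Subtract solutions that violate a single cap (substitute x_i' = x_i − (cap_i+1)): x_1 ≥ 4 gives C(10,3) = 120; x_2 ≥ 5 gives C(9,3) = 84; x_3 ≥ 4 gives C(10,3) = 120; x_4 ≥ 7 gives C(7,3) = 35. Together 359.
Add back pairs where two caps are both exceeded: 10 + 20 + 1 + 10 + 0 + 1 = 42.
By inclusion–exclusion the count is 364 − 359 + 42 = 47.

47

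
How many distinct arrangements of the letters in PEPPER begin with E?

20

With the first slot taken by E, it remains to arrange the other 5 letters (PPPER).
Those 5 letters have P appearing 3 times, giving (5)!/(3!) = 20.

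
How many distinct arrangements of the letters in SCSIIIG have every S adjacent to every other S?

120

Treat the 2 copies of S as a single block. The multiset to arrange is then {SS, C, G, I, I, I}, 6 items in all.
That gives (6)!/(3!) = 120 arrangements.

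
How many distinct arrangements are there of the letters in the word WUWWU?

Letter multiplicities in WUWWU: U×2, W×3.
Dividing 5! = 120 by 3!·2! = 12 for the repeated letters gives 10.

10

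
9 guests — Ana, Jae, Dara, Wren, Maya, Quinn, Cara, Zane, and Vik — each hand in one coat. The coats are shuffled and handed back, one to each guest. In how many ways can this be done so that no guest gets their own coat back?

Let Aᵢ be the assignments in which guest i gets their own coat. We want the size of the complement of A₁∪…∪A_9.
By inclusion–exclusion this is Σ_{j=0}^{9} (−1)^j C(9,j)·(9−j)!.
Computing: 362880 − 362880 + 181440 − 60480 + 15120 − 3024 + 504 − 72 + 9 − 1 = 133496.

133496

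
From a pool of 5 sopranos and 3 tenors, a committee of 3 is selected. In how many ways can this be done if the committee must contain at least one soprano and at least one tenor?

Unrestricted: C(8,3) = 56 ways to pick any 3 of the 8.
Selections missing a whole group: no sopranos → C(3,3) = 1; no tenors → C(5,3) = 10.
Both groups omitted at once is impossible, so 56 − 11 = 45.

45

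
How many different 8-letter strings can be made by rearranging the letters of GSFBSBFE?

5040

GSFBSBFE has 8 letters with B appearing twice, F appearing twice, and S appearing twice.
The number of distinct arrangements is 8!/(2!·2!·2!) = 40320/8 = 5040.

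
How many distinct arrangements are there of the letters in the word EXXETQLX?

3360

The 8 letters of EXXETQLX have repeats: E appearing twice and X appearing 3 times.
So there are 8! / (3!·2!) = 3360 distinguishable arrangements.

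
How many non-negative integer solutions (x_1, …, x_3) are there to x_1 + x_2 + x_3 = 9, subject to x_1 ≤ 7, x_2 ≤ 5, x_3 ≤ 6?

By stars and bars, unrestricted non-negative solutions to x_1+…+x_3 = 9 number C(9+2,2) = 55.
Subtract solutions that violate a single cap (substitute x_i' = x_i − (cap_i+1)): x_1 ≥ 8 gives C(3,2) = 3; x_2 ≥ 6 gives C(5,2) = 10; x_3 ≥ 7 gives C(4,2) = 6. Together 19.
No two caps can be exceeded simultaneously, so the pair terms are all 0.
By inclusion–exclusion the count is 55 − 19 + 0 = 36.

36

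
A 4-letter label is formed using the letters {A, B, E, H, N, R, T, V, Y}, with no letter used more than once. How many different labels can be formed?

Choose and order 4 of the 9 symbols: the first letter has 9 options, the next 8, then 7, 6.
9 × 8 × 7 × 6 = 3024.

3024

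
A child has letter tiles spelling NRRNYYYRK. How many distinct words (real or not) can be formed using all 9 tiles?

NRRNYYYRK has 9 letters with N appearing twice, R appearing 3 times, and Y appearing 3 times.
The number of distinct arrangements is 9!/(3!·3!·2!) = 362880/72 = 5040.

5040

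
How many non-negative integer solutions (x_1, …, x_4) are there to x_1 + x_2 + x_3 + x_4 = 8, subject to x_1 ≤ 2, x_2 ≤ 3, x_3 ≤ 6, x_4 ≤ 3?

44

By stars and bars, unrestricted non-negative solutions to x_1+…+x_4 = 8 number C(8+3,3) = 165.
Subtract solutions that violate a single cap (substitute x_i' = x_i − (cap_i+1)): x_1 ≥ 3 gives C(8,3) = 56; x_2 ≥ 4 gives C(7,3) = 35; x_3 ≥ 7 gives C(4,3) = 4; x_4 ≥ 4 gives C(7,3) = 35. Together 130.
Add back pairs where two caps are both exceeded: 4 + 0 + 4 + 0 + 1 + 0 = 9.
By inclusion–exclusion the count is 165 − 130 + 9 = 44.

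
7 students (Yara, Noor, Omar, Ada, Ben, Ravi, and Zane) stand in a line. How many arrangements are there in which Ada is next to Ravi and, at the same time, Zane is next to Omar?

Treat {Ada,Ravi} as one block (2 orders) and {Zane,Omar} as another (2 orders).
That leaves 5 units to arrange: 2 × 2 × 5! = 4 × 120 = 480.

480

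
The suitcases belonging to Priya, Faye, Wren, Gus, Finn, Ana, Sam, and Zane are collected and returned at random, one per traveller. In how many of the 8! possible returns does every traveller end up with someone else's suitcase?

Let Aᵢ be the assignments in which traveller i gets their own suitcase. We want the size of the complement of A₁∪…∪A_8.
By inclusion–exclusion this is Σ_{j=0}^{8} (−1)^j C(8,j)·(8−j)!.
Computing: 40320 − 40320 + 20160 − 6720 + 1680 − 336 + 56 − 8 + 1 = 14833.

14833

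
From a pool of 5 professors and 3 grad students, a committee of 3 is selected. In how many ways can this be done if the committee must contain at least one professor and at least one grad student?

45

Unrestricted: C(8,3) = 56 ways to pick any 3 of the 8.
Selections missing a whole group: no professors → C(3,3) = 1; no grad students → C(5,3) = 10.
Both groups omitted at once is impossible, so 56 − 11 = 45.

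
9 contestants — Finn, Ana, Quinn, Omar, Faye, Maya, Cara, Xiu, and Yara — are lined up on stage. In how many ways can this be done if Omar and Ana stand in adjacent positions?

80640

Treat {Omar, Ana} as a single unit. There are 8 units to order, and the pair itself can be ordered 2 ways.
So the count is 2·(8)! = 80640.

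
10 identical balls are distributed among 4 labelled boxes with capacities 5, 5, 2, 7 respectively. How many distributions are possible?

Ignoring the caps, the number of non-negative solutions to x_1+…+x_4 = 10 is C(13,3) = 286.
Subtract solutions that violate a single cap (substitute x_i' = x_i − (cap_i+1)): x_1 ≥ 6 gives C(7,3) = 35; x_2 ≥ 6 gives C(7,3) = 35; x_3 ≥ 3 gives C(10,3) = 120; x_4 ≥ 8 gives C(5,3) = 10. Together 200.
Add back pairs where two caps are both exceeded: 0 + 4 + 0 + 4 + 0 + 0 = 8.
By inclusion–exclusion the count is 286 − 200 + 8 = 94.

94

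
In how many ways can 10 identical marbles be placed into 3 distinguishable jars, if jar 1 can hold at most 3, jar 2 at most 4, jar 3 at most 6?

10

Ignoring the caps, the number of non-negative solutions to x_1+…+x_3 = 10 is C(12,2) = 66.
Subtract solutions that violate a single cap (substitute x_i' = x_i − (cap_i+1)): x_1 ≥ 4 gives C(8,2) = 28; x_2 ≥ 5 gives C(7,2) = 21; x_3 ≥ 7 gives C(5,2) = 10. Together 59.
Add back pairs where two caps are both exceeded: 3 + 0 + 0 = 3.
By inclusion–exclusion the count is 66 − 59 + 3 = 10.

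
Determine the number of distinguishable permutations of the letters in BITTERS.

BITTERS has 7 letters with T appearing twice.
The number of distinct arrangements is 7!/(2!) = 5040/2 = 2520.

2520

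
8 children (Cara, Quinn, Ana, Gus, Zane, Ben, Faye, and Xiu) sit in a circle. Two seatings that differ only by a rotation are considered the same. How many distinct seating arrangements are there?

Around a circle, 8 distinct people have 8!/8 = (7)! = 5040 rotationally distinct seatings.

5040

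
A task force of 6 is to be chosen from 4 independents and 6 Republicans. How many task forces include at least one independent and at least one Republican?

209

Total 6-person selections from all 10: C(10,6) = 210.
Selections missing a whole group: no independents → C(6,6) = 1; no Republicans → C(4,6) = 0.
Both groups omitted at once is impossible, so 210 − 1 = 209.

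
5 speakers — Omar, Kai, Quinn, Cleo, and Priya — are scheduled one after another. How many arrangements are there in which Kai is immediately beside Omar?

Treat {Kai, Omar} as a single unit. There are 4 units to order, and the pair itself can be ordered 2 ways.
So the count is 2·(4)! = 48.

48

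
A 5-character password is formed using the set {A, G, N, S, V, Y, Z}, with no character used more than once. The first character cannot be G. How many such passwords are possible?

The first character has 7−1 = 6 choices (anything except G).
The remaining 4 characters are filled from the other 6 symbols without repetition: 6 × 5 × 4 × 3 = 360.
Total: 6 × 360 = 2160.

2160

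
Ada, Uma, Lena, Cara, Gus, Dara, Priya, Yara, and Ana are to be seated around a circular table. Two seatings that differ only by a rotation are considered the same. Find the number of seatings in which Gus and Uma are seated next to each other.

Treat {Gus, Uma} as one unit (2 internal orders) and seat the resulting 8 units around the table: (7)! circular arrangements.
So 2 × (7)! = 2 × 5040 = 10080.

10080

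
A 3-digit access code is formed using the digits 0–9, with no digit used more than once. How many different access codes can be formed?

This is a permutation of 3 out of 10: P(10,3) = 10!/7!.
That product is 10 × 9 × 8 = 720.

720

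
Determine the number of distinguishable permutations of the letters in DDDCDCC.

The 7 letters of DDDCDCC have repeats: C appearing 3 times and D appearing 4 times.
Dividing 7! = 5040 by 4!·3! = 144 for the repeated letters gives 35.

35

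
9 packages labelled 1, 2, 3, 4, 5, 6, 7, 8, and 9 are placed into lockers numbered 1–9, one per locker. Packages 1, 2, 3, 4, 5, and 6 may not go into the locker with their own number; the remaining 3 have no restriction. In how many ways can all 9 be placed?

183822

Let Aᵢ (for 1 ≤ i ≤ 6) be the placements that put package i in its forbidden locker. Any j of these fix j positions, leaving (9−j)! ways to fill the rest, and there are C(6,j) ways to pick which j.
By inclusion–exclusion, the number of valid placements is Σ_{j=0}^{6} (−1)^j C(6,j)·(9−j)!.
Computing: 362880 − 241920 + 75600 − 14400 + 1800 − 144 + 6 = 183822.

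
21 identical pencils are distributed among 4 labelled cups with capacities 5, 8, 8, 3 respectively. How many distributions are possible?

Without the upper bounds there are C(24,3) = 2024 ways to split 21 among 4 cups.
Subtract solutions that violate a single cap (substitute x_i' = x_i − (cap_i+1)): x_1 ≥ 6 gives C(18,3) = 816; x_2 ≥ 9 gives C(15,3) = 455; x_3 ≥ 9 gives C(15,3) = 455; x_4 ≥ 4 gives C(20,3) = 1140. Together 2866.
Add back pairs where two caps are both exceeded: 84 + 84 + 364 + 20 + 165 + 165 = 882.
Subtract triples: 0 + 10 + 10 + 0 = 20.
By inclusion–exclusion the count is 2024 − 2866 + 882 − 20 = 20.

20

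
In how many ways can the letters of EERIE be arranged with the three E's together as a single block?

6

Treat the 3 copies of E as a single block. The multiset to arrange is then {EEE, I, R}, 3 items in all.
All 3 items are distinct, so there are (3)! = 6 arrangements.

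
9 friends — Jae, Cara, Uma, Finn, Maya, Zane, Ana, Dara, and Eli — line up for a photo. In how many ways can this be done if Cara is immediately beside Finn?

80640

Glue Cara and Finn into one block (2 internal orders), leaving 8 units to arrange in a row.
So the count is 2·(8)! = 80640.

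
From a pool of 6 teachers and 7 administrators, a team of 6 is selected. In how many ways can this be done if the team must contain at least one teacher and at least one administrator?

1708

Unrestricted: C(13,6) = 1716 ways to pick any 6 of the 13.
Selections missing a whole group: no teachers → C(7,6) = 7; no administrators → C(6,6) = 1.
Both groups omitted at once is impossible, so 1716 − 8 = 1708.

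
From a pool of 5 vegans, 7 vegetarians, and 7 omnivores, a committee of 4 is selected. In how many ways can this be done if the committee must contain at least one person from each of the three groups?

With no constraint there are C(19,4) = 3876 possible selections.
Subtract selections that omit an entire group: no vegans → C(14,4) = 1001; no vegetarians → C(12,4) = 495; no omnivores → C(12,4) = 495.
Add back selections omitting two groups (i.e. drawn from a single group): C(5,4) + C(7,4) + C(7,4) = 75.
By inclusion–exclusion: 3876 − 1991 + 75 = 1960.

1960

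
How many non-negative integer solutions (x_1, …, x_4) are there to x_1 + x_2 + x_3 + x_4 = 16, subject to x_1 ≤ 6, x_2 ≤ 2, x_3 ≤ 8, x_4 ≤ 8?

Ignoring the caps, the number of non-negative solutions to x_1+…+x_4 = 16 is C(19,3) = 969.
Subtract solutions that violate a single cap (substitute x_i' = x_i − (cap_i+1)): x_1 ≥ 7 gives C(12,3) = 220; x_2 ≥ 3 gives C(16,3) = 560; x_3 ≥ 9 gives C(10,3) = 120; x_4 ≥ 9 gives C(10,3) = 120. Together 1020.
Add back pairs where two caps are both exceeded: 84 + 1 + 1 + 35 + 35 + 0 = 156.
By inclusion–exclusion the count is 969 − 1020 + 156 = 105.

105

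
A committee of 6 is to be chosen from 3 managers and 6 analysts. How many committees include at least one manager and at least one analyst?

Total 6-person selections from all 9: C(9,6) = 84.
Subtract selections that omit an entire group: no managers → C(6,6) = 1; no analysts → C(3,6) = 0.
Both groups omitted at once is impossible, so 84 − 1 = 83.

83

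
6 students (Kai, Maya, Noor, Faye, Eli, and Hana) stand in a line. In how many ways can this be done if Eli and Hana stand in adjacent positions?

Treat {Eli, Hana} as a single unit. There are 5 units to order, and the pair itself can be ordered 2 ways.
That gives 2 × 5! = 2 × 120 = 240.

240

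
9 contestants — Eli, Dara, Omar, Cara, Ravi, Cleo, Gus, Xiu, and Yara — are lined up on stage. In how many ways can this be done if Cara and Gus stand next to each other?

80640

Place the 7 others and the Cara-Gus pair as 8 objects in a line; the pair has 2 internal arrangements.
So the count is 2·(8)! = 80640.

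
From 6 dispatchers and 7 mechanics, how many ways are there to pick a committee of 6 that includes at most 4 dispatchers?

1673

Split by how many dispatchers are chosen (0 through 4).
Sum: C(6,0)·C(7,6) + C(6,1)·C(7,5) + C(6,2)·C(7,4) + C(6,3)·C(7,3) + C(6,4)·C(7,2) = 7 + 126 + 525 + 700 + 315 = 1673.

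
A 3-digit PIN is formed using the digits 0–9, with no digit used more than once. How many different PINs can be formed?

Choose and order 3 of the 10 symbols: the first digit has 10 options, the next 9, then 8.
10 × 9 × 8 = 720.

720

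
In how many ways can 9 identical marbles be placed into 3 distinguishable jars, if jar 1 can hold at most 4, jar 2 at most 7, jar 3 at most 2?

Without the upper bounds there are C(11,2) = 55 ways to split 9 among 3 jars.
Subtract solutions that violate a single cap (substitute x_i' = x_i − (cap_i+1)): x_1 ≥ 5 gives C(6,2) = 15; x_2 ≥ 8 gives C(3,2) = 3; x_3 ≥ 3 gives C(8,2) = 28. Together 46.
Add back pairs where two caps are both exceeded: 0 + 3 + 0 = 3.
By inclusion–exclusion the count is 55 − 46 + 3 = 12.

12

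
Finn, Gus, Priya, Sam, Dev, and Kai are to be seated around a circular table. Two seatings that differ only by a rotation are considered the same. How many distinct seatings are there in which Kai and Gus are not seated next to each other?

72

All circular seatings of 6 people number (5)! = 120.
Seatings with Kai beside Gus: treat them as a block with 2 internal orders, giving 2 × (4)! = 48.
Subtracting, 120 − 48 = 72.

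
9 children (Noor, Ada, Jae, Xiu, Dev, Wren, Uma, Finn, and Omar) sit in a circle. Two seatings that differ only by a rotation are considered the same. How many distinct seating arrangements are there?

Seat Noor anywhere (absorbing the rotational symmetry), then permute the other 8: (8)! = 40320.

40320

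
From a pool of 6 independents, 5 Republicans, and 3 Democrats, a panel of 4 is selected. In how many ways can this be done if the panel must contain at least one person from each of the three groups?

495

Unrestricted: C(14,4) = 1001 ways to pick any 4 of the 14.
Selections missing a whole group: no independents → C(8,4) = 70; no Republicans → C(9,4) = 126; no Democrats → C(11,4) = 330.
Add back selections omitting two groups (i.e. drawn from a single group): C(6,4) + C(5,4) + C(3,4) = 20.
By inclusion–exclusion: 1001 − 526 + 20 = 495.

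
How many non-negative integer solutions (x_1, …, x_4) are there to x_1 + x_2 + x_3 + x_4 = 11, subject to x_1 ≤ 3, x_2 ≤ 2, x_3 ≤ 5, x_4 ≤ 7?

53

By stars and bars, unrestricted non-negative solutions to x_1+…+x_4 = 11 number C(11+3,3) = 364.
Subtract solutions that violate a single cap (substitute x_i' = x_i − (cap_i+1)): x_1 ≥ 4 gives C(10,3) = 120; x_2 ≥ 3 gives C(11,3) = 165; x_3 ≥ 6 gives C(8,3) = 56; x_4 ≥ 8 gives C(6,3) = 20. Together 361.
Add back pairs where two caps are both exceeded: 35 + 4 + 0 + 10 + 1 + 0 = 50.
By inclusion–exclusion the count is 364 − 361 + 50 = 53.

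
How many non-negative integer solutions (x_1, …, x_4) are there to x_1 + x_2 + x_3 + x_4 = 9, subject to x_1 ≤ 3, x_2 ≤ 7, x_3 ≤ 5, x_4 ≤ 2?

Without the upper bounds there are C(12,3) = 220 ways to split 9 among 4 variables.
Subtract solutions that violate a single cap (substitute x_i' = x_i − (cap_i+1)): x_1 ≥ 4 gives C(8,3) = 56; x_2 ≥ 8 gives C(4,3) = 4; x_3 ≥ 6 gives C(6,3) = 20; x_4 ≥ 3 gives C(9,3) = 84. Together 164.
Add back pairs where two caps are both exceeded: 0 + 0 + 10 + 0 + 0 + 1 = 11.
By inclusion–exclusion the count is 220 − 164 + 11 = 67.

67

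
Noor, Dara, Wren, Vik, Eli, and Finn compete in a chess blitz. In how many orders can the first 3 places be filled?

This is an ordered selection of 3 from 6: P(6,3).
That gives 6 × 5 × 4 = 120.

120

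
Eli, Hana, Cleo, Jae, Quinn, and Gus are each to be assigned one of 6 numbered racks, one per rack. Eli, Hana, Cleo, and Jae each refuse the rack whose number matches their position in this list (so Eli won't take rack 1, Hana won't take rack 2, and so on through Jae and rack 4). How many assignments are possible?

Let Aᵢ (for 1 ≤ i ≤ 4) be the placements that put person i in their forbidden rack. Any j of these fix j positions, leaving (6−j)! ways to fill the rest, and there are C(4,j) ways to pick which j.
By inclusion–exclusion, the number of valid placements is Σ_{j=0}^{4} (−1)^j C(4,j)·(6−j)!.
Computing: 720 − 480 + 144 − 24 + 2 = 362.

362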